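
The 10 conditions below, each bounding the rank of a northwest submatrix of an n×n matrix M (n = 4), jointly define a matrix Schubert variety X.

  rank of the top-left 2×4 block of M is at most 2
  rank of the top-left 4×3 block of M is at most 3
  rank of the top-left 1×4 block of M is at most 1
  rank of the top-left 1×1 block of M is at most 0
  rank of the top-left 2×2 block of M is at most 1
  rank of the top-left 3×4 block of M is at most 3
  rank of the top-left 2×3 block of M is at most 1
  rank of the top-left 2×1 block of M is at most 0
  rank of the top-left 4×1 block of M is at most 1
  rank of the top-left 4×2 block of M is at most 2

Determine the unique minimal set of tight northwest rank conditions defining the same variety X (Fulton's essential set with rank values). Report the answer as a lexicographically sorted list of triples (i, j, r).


The tightest implied rank at each (i,j), from the 10 conditions:

  R[1]: 0 1 1 1
  R[2]: 0 1 1 2
  R[3]: 1 2 2 3
  R[4]: 1 2 3 4

second differences of R give the permutation w = (2, 4, 1, 3).

Rothe diagram D(w) (3 cells), 2 SE-corners (essential conditions):

[(2, 1, 0), (2, 3, 1)]


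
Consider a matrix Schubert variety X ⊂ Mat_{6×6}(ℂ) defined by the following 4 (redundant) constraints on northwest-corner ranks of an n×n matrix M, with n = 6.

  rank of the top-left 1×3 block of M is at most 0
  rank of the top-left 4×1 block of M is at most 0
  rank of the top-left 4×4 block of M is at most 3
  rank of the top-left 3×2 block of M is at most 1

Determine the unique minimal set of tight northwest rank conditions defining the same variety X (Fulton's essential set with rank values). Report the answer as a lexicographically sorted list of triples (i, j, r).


Propagating the 4 rank bounds to every northwest block:

  row 1: 0  0  0  1  1  1
  row 2: 0  1  1  2  2  2
  row 3: 0  1  2  3  3  3
  row 4: 0  1  2  3  4  4
  row 5: 1  2  3  4  5  5
  row 6: 1  2  3  4  5  6

so w = (4, 2, 3, 5, 1, 6).

D(w) has 6 cells with 2 SE-corners; essential set:

[(1, 3, 0), (4, 1, 0)]


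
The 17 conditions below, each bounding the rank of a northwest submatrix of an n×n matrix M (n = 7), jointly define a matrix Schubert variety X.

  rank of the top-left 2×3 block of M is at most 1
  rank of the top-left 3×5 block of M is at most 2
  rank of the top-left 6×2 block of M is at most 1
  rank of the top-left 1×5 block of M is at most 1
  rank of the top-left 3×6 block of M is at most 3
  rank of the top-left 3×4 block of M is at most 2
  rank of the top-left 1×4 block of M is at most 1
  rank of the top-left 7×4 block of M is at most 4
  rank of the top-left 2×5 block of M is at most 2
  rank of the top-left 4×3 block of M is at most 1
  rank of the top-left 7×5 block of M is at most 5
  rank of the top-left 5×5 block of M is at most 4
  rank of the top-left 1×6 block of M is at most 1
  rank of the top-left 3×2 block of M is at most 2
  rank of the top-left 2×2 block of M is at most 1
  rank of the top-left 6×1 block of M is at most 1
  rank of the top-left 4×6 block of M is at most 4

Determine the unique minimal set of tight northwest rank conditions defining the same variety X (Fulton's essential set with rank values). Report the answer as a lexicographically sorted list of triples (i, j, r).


Recovering R(i,j) via the rank-extension bound from the 17 conditions:

  1  1  1  1  1  1  1
  1  1  1  2  2  2  2
  1  1  1  2  2  3  3
  1  1  1  2  3  4  4
  1  1  2  3  4  5  5
  1  1  2  3  4  5  6
  1  2  3  4  5  6  7

hence w(1..7) = (1, 4, 6, 5, 3, 7, 2).

Fulton essential set (3 of the 9 Rothe cells):

[(3, 5, 2), (4, 3, 1), (6, 2, 1)]


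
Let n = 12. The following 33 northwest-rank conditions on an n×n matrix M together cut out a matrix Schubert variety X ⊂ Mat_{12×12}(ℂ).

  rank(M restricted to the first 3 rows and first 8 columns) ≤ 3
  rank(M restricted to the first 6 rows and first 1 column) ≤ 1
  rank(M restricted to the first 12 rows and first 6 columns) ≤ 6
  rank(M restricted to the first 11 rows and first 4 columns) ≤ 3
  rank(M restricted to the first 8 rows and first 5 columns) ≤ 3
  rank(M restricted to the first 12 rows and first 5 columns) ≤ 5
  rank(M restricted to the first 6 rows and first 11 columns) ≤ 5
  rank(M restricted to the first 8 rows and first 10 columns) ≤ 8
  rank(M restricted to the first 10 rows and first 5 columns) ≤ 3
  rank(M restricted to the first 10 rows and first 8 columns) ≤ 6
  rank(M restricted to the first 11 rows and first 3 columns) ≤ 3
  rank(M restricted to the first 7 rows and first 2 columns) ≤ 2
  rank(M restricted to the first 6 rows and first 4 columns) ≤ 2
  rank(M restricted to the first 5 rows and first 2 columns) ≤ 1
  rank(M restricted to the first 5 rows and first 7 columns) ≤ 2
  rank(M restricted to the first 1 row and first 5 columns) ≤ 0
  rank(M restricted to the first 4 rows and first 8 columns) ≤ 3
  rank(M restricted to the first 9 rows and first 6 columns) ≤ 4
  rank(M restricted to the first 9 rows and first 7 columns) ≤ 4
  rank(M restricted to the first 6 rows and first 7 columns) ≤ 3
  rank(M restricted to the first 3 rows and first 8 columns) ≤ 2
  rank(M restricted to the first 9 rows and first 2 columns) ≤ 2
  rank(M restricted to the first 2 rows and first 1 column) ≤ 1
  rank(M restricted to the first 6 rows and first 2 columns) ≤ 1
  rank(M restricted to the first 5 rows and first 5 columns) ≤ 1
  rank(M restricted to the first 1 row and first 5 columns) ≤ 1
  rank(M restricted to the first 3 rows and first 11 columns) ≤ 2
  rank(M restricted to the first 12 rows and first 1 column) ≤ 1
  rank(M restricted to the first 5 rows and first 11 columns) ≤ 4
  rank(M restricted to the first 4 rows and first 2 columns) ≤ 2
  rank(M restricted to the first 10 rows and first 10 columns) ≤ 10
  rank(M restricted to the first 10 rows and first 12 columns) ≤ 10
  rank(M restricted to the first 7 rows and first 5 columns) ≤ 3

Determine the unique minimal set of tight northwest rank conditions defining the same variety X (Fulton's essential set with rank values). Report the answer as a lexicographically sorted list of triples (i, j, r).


Recovering R(i,j) via the rank-extension bound from the 33 conditions:

  row 1: 0, 0, 0, 0, 0, 1, 1, 1, 1, 1, 1, 1
  row 2: 1, 1, 1, 1, 1, 2, 2, 2, 2, 2, 2, 2
  row 3: 1, 1, 1, 1, 1, 2, 2, 2, 2, 2, 2, 3
  row 4: 1, 1, 1, 1, 1, 2, 2, 3, 3, 3, 3, 4
  row 5: 1, 1, 1, 1, 1, 2, 2, 3, 4, 4, 4, 5
  row 6: 1, 1, 2, 2, 2, 3, 3, 4, 5, 5, 5, 6
  row 7: 1, 2, 3, 3, 3, 4, 4, 5, 6, 6, 6, 7
  row 8: 1, 2, 3, 3, 3, 4, 4, 5, 6, 7, 7, 8
  row 9: 1, 2, 3, 3, 3, 4, 4, 5, 6, 7, 8, 9
  row 10: 1, 2, 3, 3, 3, 4, 5, 6, 7, 8, 9, 10
  row 11: 1, 2, 3, 3, 4, 5, 6, 7, 8, 9, 10, 11
  row 12: 1, 2, 3, 4, 5, 6, 7, 8, 9, 10, 11, 12

reading off 1-entries of Δ²R: w = (6, 1, 12, 8, 9, 3, 2, 10, 11, 7, 5, 4).

D(w) has 34 cells with 8 SE-corners; essential set:

[(1, 5, 0), (3, 11, 2), (5, 5, 1), (5, 7, 2), (6, 2, 1), (9, 7, 4), (10, 5, 3), (11, 4, 3)]


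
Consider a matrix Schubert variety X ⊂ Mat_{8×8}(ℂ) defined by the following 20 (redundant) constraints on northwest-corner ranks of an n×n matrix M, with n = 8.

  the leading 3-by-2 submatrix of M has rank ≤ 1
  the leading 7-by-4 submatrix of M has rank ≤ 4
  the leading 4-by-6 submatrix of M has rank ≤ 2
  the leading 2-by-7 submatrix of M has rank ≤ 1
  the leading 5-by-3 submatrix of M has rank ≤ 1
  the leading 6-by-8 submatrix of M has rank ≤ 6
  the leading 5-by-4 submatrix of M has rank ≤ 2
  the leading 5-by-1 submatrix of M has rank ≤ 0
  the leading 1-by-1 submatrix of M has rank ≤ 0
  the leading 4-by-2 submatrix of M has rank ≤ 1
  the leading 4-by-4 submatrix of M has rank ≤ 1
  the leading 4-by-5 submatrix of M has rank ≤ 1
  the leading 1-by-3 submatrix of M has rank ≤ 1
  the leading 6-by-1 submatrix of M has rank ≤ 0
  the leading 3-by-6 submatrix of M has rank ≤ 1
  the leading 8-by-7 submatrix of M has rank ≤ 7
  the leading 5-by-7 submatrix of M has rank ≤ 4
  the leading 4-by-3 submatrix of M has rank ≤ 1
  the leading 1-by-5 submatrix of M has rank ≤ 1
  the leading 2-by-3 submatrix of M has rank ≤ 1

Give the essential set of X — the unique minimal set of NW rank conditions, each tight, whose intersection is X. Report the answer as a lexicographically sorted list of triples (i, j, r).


Recovering R(i,j) via the rank-extension bound from the 20 conditions:

  row 1: 0 1 1 1 1 1 1 1
  row 2: 0 1 1 1 1 1 1 2
  row 3: 0 1 1 1 1 1 2 3
  row 4: 0 1 1 1 1 2 3 4
  row 5: 0 1 1 2 2 3 4 5
  row 6: 0 1 2 3 3 4 5 6
  row 7: 1 2 3 4 4 5 6 7
  row 8: 1 2 3 4 5 6 7 8

so w = (2, 8, 7, 6, 4, 3, 1, 5).

|D(w)|=19, |Ess(w)|=5:

[(2, 7, 1), (3, 6, 1), (4, 5, 1), (5, 3, 1), (6, 1, 0)]


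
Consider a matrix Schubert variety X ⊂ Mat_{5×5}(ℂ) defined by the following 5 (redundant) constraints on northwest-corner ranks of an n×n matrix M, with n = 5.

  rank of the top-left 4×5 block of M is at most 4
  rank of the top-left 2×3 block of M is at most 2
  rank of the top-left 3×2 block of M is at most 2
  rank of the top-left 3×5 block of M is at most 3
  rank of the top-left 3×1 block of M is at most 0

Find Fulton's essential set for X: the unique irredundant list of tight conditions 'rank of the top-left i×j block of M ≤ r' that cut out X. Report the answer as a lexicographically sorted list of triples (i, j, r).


Recovering R(i,j) via the rank-extension bound from the 5 conditions:

  i=1: 0, 1, 1, 1, 1
  i=2: 0, 1, 2, 2, 2
  i=3: 0, 1, 2, 3, 3
  i=4: 1, 2, 3, 4, 4
  i=5: 1, 2, 3, 4, 5

second differences of R give the permutation w = (2, 3, 4, 1, 5).

Fulton essential set (1 of the 3 Rothe cells):

[(3, 1, 0)]


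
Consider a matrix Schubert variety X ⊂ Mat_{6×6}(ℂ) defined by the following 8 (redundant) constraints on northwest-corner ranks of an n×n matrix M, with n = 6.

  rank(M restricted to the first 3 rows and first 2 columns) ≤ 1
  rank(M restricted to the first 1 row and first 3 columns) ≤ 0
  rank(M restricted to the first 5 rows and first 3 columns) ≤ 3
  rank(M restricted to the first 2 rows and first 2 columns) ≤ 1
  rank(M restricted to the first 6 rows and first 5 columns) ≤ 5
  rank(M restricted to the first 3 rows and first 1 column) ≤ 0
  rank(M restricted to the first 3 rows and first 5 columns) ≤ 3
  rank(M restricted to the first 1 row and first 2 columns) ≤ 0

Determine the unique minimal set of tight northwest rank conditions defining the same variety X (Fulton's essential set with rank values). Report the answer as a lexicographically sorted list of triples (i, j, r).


The tightest implied rank at each (i,j), from the 8 conditions:

  row 1: 0 0 0 1 1 1
  row 2: 0 1 1 2 2 2
  row 3: 0 1 2 3 3 3
  row 4: 1 2 3 4 4 4
  row 5: 1 2 3 4 5 5
  row 6: 1 2 3 4 5 6

reading off 1-entries of Δ²R: w = (4, 2, 3, 1, 5, 6).

Fulton essential set (2 of the 5 Rothe cells):

[(1, 3, 0), (3, 1, 0)]


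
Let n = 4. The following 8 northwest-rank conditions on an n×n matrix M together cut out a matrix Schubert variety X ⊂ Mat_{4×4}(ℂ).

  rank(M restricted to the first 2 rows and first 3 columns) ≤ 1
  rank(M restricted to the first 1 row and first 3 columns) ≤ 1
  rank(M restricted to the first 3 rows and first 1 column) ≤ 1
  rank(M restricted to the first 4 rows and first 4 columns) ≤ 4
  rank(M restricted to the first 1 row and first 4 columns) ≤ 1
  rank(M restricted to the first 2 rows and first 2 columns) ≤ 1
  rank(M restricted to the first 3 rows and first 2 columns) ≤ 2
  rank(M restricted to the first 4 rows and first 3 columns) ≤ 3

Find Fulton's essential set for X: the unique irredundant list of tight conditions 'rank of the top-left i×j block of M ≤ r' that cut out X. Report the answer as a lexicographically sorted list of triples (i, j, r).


Rank table r_w(4×4) implied by the 8 constraints:

  i=1: 1, 1, 1, 1
  i=2: 1, 1, 1, 2
  i=3: 1, 2, 2, 3
  i=4: 1, 2, 3, 4

second differences of R give the permutation w = (1, 4, 2, 3).

1 SE-corner of the 2-cell Rothe diagram gives Ess(w):

[(2, 3, 1)]


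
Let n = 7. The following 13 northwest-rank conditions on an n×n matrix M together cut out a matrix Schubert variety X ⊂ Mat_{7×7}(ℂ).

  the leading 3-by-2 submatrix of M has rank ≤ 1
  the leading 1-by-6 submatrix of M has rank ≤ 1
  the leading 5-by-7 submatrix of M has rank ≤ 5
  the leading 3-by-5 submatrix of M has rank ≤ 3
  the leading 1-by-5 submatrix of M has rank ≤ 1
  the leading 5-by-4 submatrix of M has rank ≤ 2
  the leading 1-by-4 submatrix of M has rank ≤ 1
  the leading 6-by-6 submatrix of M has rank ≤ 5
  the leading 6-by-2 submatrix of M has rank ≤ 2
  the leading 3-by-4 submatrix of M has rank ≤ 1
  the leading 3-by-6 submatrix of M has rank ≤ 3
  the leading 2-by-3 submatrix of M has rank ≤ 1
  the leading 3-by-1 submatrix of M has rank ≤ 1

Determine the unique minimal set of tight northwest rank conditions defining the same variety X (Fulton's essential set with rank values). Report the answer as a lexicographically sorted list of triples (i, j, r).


Reconstructing r_w from the 13 given conditions:

  R[1]: 1  1  1  1  1  1  1
  R[2]: 1  1  1  1  2  2  2
  R[3]: 1  1  1  1  2  3  3
  R[4]: 1  2  2  2  3  4  4
  R[5]: 1  2  2  2  3  4  5
  R[6]: 1  2  3  3  4  5  6
  R[7]: 1  2  3  4  5  6  7

hence w(1..7) = (1, 5, 6, 2, 7, 3, 4).

Rothe diagram D(w) (8 cells), 2 SE-corners (essential conditions):

[(3, 4, 1), (5, 4, 2)]


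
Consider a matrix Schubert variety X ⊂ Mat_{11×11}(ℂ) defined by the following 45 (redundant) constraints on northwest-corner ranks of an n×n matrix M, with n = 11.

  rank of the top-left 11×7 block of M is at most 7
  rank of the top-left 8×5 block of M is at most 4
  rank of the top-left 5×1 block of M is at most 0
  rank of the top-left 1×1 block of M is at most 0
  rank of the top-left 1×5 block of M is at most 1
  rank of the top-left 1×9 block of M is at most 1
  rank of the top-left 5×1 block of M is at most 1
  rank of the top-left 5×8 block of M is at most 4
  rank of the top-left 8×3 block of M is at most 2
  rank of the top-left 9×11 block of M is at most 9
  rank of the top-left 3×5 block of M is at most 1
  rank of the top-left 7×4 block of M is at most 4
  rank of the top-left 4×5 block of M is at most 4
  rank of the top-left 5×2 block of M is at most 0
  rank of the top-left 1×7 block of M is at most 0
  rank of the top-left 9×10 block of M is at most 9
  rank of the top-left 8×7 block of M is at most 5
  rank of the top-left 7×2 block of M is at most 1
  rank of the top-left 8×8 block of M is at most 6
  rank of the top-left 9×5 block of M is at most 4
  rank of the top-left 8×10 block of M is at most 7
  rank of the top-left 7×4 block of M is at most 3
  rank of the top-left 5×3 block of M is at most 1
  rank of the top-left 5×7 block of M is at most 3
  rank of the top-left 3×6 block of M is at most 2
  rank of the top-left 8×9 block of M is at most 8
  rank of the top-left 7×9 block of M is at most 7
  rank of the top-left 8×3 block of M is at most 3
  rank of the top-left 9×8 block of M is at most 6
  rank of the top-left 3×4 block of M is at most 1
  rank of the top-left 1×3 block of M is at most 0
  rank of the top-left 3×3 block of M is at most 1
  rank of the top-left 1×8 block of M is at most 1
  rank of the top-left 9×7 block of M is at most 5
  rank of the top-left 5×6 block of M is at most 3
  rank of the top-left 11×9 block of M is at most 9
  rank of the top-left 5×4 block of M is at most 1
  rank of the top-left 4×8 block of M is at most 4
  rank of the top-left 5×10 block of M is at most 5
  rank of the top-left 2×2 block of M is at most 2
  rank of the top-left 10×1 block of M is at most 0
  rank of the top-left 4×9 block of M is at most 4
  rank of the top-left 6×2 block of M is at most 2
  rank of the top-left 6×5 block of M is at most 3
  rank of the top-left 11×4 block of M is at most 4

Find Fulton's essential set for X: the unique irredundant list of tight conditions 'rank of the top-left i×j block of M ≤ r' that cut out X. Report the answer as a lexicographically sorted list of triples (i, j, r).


Recovering R(i,j) via the rank-extension bound from the 45 conditions:

  row 1: 0  0  0  0  0  0  0  1  1  1  1
  row 2: 0  0  1  1  1  1  1  2  2  2  2
  row 3: 0  0  1  1  1  2  2  3  3  3  3
  row 4: 0  0  1  1  2  3  3  4  4  4  4
  row 5: 0  0  1  1  2  3  3  4  5  5  5
  row 6: 0  1  2  2  3  4  4  5  6  6  6
  row 7: 0  1  2  3  4  5  5  6  7  7  7
  row 8: 0  1  2  3  4  5  5  6  7  7  8
  row 9: 0  1  2  3  4  5  5  6  7  8  9
  row 10: 0  1  2  3  4  5  6  7  8  9  10
  row 11: 1  2  3  4  5  6  7  8  9  10  11

giving w = (8, 3, 6, 5, 9, 2, 4, 11, 10, 7, 1) via Δ²R.

Fulton essential set (8 of the 28 Rothe cells):

[(1, 7, 0), (3, 5, 1), (5, 2, 0), (5, 4, 1), (5, 7, 3), (8, 10, 7), (9, 7, 5), (10, 1, 0)]


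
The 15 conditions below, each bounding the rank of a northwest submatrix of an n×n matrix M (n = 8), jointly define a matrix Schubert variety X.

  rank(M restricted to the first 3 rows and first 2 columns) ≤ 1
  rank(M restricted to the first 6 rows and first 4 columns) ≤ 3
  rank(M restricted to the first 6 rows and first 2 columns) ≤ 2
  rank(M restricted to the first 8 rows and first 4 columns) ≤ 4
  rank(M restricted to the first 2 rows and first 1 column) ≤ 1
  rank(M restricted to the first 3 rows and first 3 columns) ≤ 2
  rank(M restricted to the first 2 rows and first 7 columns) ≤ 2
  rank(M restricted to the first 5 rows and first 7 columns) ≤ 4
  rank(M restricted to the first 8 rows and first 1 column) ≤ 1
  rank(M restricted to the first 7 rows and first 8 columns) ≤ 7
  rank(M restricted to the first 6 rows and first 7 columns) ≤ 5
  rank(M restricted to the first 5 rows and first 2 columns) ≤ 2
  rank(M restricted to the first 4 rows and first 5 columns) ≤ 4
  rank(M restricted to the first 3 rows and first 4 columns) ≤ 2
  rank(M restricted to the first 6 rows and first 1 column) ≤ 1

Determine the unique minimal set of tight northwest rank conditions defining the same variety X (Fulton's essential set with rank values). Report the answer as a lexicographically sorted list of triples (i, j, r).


Reconstructing r_w from the 15 given conditions:

  row 1: 1, 1, 1, 1, 1, 1, 1, 1
  row 2: 1, 1, 2, 2, 2, 2, 2, 2
  row 3: 1, 1, 2, 2, 3, 3, 3, 3
  row 4: 1, 2, 3, 3, 4, 4, 4, 4
  row 5: 1, 2, 3, 3, 4, 4, 4, 5
  row 6: 1, 2, 3, 3, 4, 5, 5, 6
  row 7: 1, 2, 3, 4, 5, 6, 6, 7
  row 8: 1, 2, 3, 4, 5, 6, 7, 8

second differences of R give the permutation w = (1, 3, 5, 2, 8, 6, 4, 7).

Rothe diagram D(w) (7 cells), 4 SE-corners (essential conditions):

[(3, 2, 1), (3, 4, 2), (5, 7, 4), (6, 4, 3)]


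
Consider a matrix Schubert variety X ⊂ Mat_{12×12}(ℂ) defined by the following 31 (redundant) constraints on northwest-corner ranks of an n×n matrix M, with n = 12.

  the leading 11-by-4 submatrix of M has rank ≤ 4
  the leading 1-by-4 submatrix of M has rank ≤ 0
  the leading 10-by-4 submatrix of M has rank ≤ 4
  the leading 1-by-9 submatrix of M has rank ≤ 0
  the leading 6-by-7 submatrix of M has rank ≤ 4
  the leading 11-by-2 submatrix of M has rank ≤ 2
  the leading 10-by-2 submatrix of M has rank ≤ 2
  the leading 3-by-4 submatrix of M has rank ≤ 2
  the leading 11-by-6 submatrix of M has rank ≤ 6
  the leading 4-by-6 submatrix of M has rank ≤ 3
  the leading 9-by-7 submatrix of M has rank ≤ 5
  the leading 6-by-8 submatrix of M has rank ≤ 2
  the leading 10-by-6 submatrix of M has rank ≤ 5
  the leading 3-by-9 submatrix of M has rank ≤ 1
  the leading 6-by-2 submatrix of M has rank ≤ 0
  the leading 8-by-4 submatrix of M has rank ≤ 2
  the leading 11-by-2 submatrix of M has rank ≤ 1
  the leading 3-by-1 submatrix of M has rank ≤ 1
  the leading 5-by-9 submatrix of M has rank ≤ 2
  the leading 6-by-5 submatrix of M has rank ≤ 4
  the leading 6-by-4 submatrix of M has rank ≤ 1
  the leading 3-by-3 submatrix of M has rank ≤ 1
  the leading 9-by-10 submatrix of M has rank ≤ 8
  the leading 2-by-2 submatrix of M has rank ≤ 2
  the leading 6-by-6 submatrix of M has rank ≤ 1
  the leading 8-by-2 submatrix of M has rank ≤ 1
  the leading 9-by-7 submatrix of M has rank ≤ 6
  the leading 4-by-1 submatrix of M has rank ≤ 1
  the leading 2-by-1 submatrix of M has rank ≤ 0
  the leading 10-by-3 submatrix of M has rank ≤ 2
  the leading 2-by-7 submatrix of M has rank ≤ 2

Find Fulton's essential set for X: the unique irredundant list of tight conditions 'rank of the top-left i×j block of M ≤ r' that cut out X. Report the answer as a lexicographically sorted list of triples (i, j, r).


Recovering R(i,j) via the rank-extension bound from the 31 conditions:

  row 1: 0 0 0 0 0 0 0 0 0 1 1 1
  row 2: 0 0 1 1 1 1 1 1 1 2 2 2
  row 3: 0 0 1 1 1 1 1 1 1 2 3 3
  row 4: 0 0 1 1 1 1 2 2 2 3 4 4
  row 5: 0 0 1 1 1 1 2 2 2 3 4 5
  row 6: 0 0 1 1 1 1 2 2 3 4 5 6
  row 7: 1 1 2 2 2 2 3 3 4 5 6 7
  row 8: 1 1 2 2 3 3 4 4 5 6 7 8
  row 9: 1 1 2 3 4 4 5 5 6 7 8 9
  row 10: 1 1 2 3 4 5 6 6 7 8 9 10
  row 11: 1 1 2 3 4 5 6 7 8 9 10 11
  row 12: 1 2 3 4 5 6 7 8 9 10 11 12

second differences of R give the permutation w = (10, 3, 11, 7, 12, 9, 1, 5, 4, 6, 8, 2).

|D(w)|=42, |Ess(w)|=8:

[(1, 9, 0), (3, 9, 1), (5, 9, 2), (6, 2, 0), (6, 6, 1), (6, 8, 2), (8, 4, 2), (11, 2, 1)]


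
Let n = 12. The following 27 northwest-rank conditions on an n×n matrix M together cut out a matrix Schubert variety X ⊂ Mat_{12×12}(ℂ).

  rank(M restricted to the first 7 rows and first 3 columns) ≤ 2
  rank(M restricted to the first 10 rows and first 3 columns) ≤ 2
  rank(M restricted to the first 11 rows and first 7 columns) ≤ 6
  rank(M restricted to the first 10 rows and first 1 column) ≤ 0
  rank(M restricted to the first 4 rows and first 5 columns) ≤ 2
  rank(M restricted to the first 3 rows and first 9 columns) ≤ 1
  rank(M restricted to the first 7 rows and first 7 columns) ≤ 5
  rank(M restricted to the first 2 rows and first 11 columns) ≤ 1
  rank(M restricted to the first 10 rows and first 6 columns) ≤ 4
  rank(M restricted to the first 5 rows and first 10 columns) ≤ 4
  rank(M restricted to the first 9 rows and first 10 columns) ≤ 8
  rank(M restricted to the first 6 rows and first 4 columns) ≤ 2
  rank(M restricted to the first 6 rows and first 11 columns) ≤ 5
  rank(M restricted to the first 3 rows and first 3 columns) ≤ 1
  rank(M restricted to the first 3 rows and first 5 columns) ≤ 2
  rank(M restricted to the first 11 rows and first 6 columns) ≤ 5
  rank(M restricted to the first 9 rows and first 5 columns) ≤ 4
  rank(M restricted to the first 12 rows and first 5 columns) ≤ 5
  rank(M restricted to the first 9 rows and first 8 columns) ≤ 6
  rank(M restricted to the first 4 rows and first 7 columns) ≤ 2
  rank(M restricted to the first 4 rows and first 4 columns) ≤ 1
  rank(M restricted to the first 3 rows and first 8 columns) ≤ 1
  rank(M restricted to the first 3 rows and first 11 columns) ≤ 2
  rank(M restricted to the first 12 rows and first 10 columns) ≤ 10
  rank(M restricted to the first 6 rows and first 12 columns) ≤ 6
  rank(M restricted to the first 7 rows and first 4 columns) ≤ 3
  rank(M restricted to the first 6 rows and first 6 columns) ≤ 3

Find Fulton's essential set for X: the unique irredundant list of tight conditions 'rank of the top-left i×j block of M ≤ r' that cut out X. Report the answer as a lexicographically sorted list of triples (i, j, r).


The tightest implied rank at each (i,j), from the 27 conditions:

  i=1: 0 1 1 1 1 1 1 1 1 1 1 1
  i=2: 0 1 1 1 1 1 1 1 1 1 1 2
  i=3: 0 1 1 1 1 1 1 1 1 2 2 3
  i=4: 0 1 1 1 2 2 2 2 2 3 3 4
  i=5: 0 1 2 2 3 3 3 3 3 4 4 5
  i=6: 0 1 2 2 3 3 4 4 4 5 5 6
  i=7: 0 1 2 3 4 4 5 5 5 6 6 7
  i=8: 0 1 2 3 4 4 5 6 6 7 7 8
  i=9: 0 1 2 3 4 4 5 6 7 8 8 9
  i=10: 0 1 2 3 4 4 5 6 7 8 9 10
  i=11: 1 2 3 4 5 5 6 7 8 9 10 11
  i=12: 1 2 3 4 5 6 7 8 9 10 11 12

hence w(1..12) = (2, 12, 10, 5, 3, 7, 4, 8, 9, 11, 1, 6).

ℓ(w)=33; the 7 essential cells (i,j,r):

[(2, 11, 1), (3, 9, 1), (4, 4, 1), (6, 4, 2), (6, 6, 3), (10, 1, 0), (10, 6, 4)]


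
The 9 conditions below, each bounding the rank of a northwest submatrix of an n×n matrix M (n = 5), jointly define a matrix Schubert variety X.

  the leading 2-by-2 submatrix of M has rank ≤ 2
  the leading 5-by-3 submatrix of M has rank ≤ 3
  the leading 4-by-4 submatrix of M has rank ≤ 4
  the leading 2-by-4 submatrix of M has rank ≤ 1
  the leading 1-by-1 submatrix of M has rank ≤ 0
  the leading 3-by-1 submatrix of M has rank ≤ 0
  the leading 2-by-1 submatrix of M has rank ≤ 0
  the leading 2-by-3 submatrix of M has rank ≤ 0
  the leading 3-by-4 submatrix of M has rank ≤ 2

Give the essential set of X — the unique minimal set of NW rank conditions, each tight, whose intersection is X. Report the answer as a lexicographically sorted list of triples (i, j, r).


Computing R[i][j] = min implied NW-rank bound (n=5, 9 conditions):

  0, 0, 0, 1, 1
  0, 0, 0, 1, 2
  0, 1, 1, 2, 3
  1, 2, 2, 3, 4
  1, 2, 3, 4, 5

reading off 1-entries of Δ²R: w = (4, 5, 2, 1, 3).

Fulton essential set (2 of the 7 Rothe cells):

[(2, 3, 0), (3, 1, 0)]


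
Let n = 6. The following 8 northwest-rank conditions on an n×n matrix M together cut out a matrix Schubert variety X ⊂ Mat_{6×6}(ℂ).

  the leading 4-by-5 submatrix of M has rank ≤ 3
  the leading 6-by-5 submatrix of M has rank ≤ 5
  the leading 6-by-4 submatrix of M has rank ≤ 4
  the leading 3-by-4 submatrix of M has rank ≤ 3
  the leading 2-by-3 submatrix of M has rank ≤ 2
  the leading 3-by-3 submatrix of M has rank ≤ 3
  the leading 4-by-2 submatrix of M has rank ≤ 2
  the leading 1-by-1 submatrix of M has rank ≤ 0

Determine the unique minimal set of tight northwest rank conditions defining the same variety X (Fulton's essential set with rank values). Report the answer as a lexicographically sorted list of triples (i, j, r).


The tightest implied rank at each (i,j), from the 8 conditions:

  row 1: 0, 1, 1, 1, 1, 1
  row 2: 1, 2, 2, 2, 2, 2
  row 3: 1, 2, 3, 3, 3, 3
  row 4: 1, 2, 3, 3, 3, 4
  row 5: 1, 2, 3, 4, 4, 5
  row 6: 1, 2, 3, 4, 5, 6

giving w = (2, 1, 3, 6, 4, 5) via Δ²R.

D(w) has 3 cells with 2 SE-corners; essential set:

[(1, 1, 0), (4, 5, 3)]


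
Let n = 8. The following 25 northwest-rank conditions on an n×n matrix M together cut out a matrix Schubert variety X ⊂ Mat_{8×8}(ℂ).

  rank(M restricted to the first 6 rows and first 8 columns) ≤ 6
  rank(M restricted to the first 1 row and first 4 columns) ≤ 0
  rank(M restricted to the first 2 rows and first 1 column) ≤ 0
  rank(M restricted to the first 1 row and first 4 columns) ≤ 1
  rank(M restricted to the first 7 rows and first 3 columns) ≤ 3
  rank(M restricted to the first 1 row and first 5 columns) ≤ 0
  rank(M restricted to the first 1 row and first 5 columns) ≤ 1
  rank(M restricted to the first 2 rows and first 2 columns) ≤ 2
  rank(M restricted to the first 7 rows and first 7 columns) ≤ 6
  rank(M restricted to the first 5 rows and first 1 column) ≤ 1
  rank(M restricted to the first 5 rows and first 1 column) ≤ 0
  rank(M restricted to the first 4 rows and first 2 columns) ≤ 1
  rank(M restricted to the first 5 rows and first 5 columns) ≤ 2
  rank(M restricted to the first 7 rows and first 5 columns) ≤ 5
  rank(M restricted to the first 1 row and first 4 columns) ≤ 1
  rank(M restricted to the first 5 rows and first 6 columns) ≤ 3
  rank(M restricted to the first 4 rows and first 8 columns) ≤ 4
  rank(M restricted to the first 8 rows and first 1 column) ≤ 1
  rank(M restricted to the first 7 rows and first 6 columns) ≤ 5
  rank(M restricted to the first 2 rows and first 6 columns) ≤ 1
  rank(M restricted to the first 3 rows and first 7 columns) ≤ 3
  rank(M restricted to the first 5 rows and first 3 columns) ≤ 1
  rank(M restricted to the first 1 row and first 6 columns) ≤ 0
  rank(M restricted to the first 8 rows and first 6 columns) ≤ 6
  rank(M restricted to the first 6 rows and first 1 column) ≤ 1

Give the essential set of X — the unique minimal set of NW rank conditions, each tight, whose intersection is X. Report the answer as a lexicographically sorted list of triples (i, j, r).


Reconstructing r_w from the 25 given conditions:

  0 | 0 | 0 | 0 | 0 | 0 | 1 | 1
  0 | 1 | 1 | 1 | 1 | 1 | 2 | 2
  0 | 1 | 1 | 2 | 2 | 2 | 3 | 3
  0 | 1 | 1 | 2 | 2 | 3 | 4 | 4
  0 | 1 | 1 | 2 | 2 | 3 | 4 | 5
  1 | 2 | 2 | 3 | 3 | 4 | 5 | 6
  1 | 2 | 3 | 4 | 4 | 5 | 6 | 7
  1 | 2 | 3 | 4 | 5 | 6 | 7 | 8

the unique w with this rank table is (7, 2, 4, 6, 8, 1, 3, 5).

D(w) has 15 cells with 4 SE-corners; essential set:

[(1, 6, 0), (5, 1, 0), (5, 3, 1), (5, 5, 2)]


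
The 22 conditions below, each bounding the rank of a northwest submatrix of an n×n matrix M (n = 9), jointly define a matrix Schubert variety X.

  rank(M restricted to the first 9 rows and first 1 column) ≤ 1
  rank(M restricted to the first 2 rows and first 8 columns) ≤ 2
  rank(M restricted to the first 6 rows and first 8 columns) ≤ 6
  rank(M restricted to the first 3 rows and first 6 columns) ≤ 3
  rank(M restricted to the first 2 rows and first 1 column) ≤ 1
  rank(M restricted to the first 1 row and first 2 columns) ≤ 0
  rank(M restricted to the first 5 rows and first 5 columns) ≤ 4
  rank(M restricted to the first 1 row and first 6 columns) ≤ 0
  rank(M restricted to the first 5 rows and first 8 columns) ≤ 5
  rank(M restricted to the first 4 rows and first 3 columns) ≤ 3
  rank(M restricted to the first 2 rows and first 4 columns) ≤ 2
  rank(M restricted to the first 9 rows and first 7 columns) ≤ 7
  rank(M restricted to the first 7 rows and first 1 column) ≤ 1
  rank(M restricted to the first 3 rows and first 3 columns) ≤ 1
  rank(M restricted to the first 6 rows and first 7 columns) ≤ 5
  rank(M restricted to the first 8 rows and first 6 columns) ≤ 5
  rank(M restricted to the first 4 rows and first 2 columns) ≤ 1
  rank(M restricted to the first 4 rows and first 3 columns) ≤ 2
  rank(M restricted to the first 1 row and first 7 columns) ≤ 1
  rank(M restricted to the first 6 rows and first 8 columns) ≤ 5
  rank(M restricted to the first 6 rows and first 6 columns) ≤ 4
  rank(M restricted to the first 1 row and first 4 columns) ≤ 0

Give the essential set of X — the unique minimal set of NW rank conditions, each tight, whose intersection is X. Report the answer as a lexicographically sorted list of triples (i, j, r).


Rank table r_w(9×9) implied by the 22 constraints:

  0  0  0  0  0  0  1  1  1
  1  1  1  1  1  1  2  2  2
  1  1  1  2  2  2  3  3  3
  1  1  2  3  3  3  4  4  4
  1  2  3  4  4  4  5  5  5
  1  2  3  4  4  4  5  5  6
  1  2  3  4  5  5  6  6  7
  1  2  3  4  5  5  6  7  8
  1  2  3  4  5  6  7  8  9

hence w(1..9) = (7, 1, 4, 3, 2, 9, 5, 8, 6).

ℓ(w)=13; the 6 essential cells (i,j,r):

[(1, 6, 0), (3, 3, 1), (4, 2, 1), (6, 6, 4), (6, 8, 5), (8, 6, 5)]


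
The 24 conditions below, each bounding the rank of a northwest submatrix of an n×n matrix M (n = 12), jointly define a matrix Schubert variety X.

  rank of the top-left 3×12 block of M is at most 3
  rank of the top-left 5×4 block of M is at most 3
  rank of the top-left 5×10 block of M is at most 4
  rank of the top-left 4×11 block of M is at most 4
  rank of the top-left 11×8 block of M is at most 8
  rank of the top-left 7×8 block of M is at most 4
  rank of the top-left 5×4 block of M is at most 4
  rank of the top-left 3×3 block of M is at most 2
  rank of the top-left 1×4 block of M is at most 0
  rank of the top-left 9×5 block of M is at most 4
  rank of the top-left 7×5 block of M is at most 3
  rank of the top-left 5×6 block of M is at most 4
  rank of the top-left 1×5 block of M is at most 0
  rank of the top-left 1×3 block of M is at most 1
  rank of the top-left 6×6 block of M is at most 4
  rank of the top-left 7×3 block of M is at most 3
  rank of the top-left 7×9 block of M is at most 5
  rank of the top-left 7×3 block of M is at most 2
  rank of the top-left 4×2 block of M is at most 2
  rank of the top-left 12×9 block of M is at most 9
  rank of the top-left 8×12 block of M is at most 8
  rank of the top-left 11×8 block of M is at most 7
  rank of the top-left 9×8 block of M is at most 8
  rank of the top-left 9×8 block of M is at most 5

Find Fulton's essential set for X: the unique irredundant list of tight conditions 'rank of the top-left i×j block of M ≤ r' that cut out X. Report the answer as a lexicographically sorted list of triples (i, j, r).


The tightest implied rank at each (i,j), from the 24 conditions:

  R[1]: 0 0 0 0 0 1 1 1 1 1 1 1
  R[2]: 1 1 1 1 1 2 2 2 2 2 2 2
  R[3]: 1 2 2 2 2 3 3 3 3 3 3 3
  R[4]: 1 2 2 3 3 4 4 4 4 4 4 4
  R[5]: 1 2 2 3 3 4 4 4 4 4 5 5
  R[6]: 1 2 2 3 3 4 4 4 5 5 6 6
  R[7]: 1 2 2 3 3 4 4 4 5 6 7 7
  R[8]: 1 2 3 4 4 5 5 5 6 7 8 8
  R[9]: 1 2 3 4 4 5 5 5 6 7 8 9
  R[10]: 1 2 3 4 5 6 6 6 7 8 9 10
  R[11]: 1 2 3 4 5 6 7 7 8 9 10 11
  R[12]: 1 2 3 4 5 6 7 8 9 10 11 12

second differences of R give the permutation w = (6, 1, 2, 4, 11, 9, 10, 3, 12, 5, 7, 8).

|D(w)|=23, |Ess(w)|=7:

[(1, 5, 0), (5, 10, 4), (7, 3, 2), (7, 5, 3), (7, 8, 4), (9, 5, 4), (9, 8, 5)]


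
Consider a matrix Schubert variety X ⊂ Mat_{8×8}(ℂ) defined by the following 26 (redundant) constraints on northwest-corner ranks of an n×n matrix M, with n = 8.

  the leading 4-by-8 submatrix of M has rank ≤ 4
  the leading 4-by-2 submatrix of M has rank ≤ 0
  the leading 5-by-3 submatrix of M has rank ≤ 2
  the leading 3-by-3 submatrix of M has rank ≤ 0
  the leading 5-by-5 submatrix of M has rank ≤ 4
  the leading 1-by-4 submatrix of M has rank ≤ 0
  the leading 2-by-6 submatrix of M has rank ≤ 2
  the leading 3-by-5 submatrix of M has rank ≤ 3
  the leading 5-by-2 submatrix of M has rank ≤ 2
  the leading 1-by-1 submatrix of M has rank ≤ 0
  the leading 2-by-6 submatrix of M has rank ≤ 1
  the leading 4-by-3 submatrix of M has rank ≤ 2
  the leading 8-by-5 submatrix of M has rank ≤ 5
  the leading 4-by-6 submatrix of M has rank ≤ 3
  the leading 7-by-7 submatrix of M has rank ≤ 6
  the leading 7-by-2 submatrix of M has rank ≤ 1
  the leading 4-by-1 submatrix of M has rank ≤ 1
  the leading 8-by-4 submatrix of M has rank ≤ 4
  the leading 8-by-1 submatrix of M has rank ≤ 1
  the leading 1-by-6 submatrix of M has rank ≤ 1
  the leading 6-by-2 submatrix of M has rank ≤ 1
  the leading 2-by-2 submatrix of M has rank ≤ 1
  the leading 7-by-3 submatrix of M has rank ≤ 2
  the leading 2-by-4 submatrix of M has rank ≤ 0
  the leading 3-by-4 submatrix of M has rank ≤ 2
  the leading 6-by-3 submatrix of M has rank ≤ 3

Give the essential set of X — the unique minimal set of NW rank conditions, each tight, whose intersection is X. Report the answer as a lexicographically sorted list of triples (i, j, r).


Reconstructing r_w from the 26 given conditions:

  row 1: 0 | 0 | 0 | 0 | 1 | 1 | 1 | 1
  row 2: 0 | 0 | 0 | 0 | 1 | 1 | 2 | 2
  row 3: 0 | 0 | 0 | 1 | 2 | 2 | 3 | 3
  row 4: 0 | 0 | 1 | 2 | 3 | 3 | 4 | 4
  row 5: 1 | 1 | 2 | 3 | 4 | 4 | 5 | 5
  row 6: 1 | 1 | 2 | 3 | 4 | 5 | 6 | 6
  row 7: 1 | 1 | 2 | 3 | 4 | 5 | 6 | 7
  row 8: 1 | 2 | 3 | 4 | 5 | 6 | 7 | 8

giving w = (5, 7, 4, 3, 1, 6, 8, 2) via Δ²R.

Fulton essential set (5 of the 16 Rothe cells):

[(2, 4, 0), (2, 6, 1), (3, 3, 0), (4, 2, 0), (7, 2, 1)]


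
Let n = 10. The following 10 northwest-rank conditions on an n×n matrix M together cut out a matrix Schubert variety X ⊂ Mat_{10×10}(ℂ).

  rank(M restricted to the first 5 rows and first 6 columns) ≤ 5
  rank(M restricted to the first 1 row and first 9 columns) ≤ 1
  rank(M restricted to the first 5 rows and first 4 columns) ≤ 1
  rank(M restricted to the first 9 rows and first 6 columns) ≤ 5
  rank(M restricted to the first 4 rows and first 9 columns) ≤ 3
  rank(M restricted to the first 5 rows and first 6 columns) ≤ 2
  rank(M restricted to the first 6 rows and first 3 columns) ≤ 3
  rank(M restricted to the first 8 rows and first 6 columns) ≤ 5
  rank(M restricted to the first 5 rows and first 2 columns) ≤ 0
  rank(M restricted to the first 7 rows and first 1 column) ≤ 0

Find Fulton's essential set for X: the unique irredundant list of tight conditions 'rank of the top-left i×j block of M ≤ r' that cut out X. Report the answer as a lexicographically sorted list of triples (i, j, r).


Rank table r_w(10×10) implied by the 10 constraints:

  row 1: 0  0  1  1  1  1  1  1  1  1
  row 2: 0  0  1  1  2  2  2  2  2  2
  row 3: 0  0  1  1  2  2  3  3  3  3
  row 4: 0  0  1  1  2  2  3  3  3  4
  row 5: 0  0  1  1  2  2  3  4  4  5
  row 6: 0  1  2  2  3  3  4  5  5  6
  row 7: 0  1  2  3  4  4  5  6  6  7
  row 8: 1  2  3  4  5  5  6  7  7  8
  row 9: 1  2  3  4  5  5  6  7  8  9
  row 10: 1  2  3  4  5  6  7  8  9  10

hence w(1..10) = (3, 5, 7, 10, 8, 2, 4, 1, 9, 6).

Fulton essential set (6 of the 22 Rothe cells):

[(4, 9, 3), (5, 2, 0), (5, 4, 1), (5, 6, 2), (7, 1, 0), (9, 6, 5)]


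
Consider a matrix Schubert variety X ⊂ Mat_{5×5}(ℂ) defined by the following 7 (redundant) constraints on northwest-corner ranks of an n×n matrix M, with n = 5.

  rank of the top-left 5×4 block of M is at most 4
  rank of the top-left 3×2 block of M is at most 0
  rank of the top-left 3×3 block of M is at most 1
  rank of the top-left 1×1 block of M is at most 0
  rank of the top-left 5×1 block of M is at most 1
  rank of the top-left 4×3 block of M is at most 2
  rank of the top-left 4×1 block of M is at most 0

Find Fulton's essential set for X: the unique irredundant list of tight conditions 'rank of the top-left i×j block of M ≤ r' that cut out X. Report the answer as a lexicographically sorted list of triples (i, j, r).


Rank table r_w(5×5) implied by the 7 constraints:

  0 0 1 1 1
  0 0 1 2 2
  0 0 1 2 3
  0 1 2 3 4
  1 2 3 4 5

giving w = (3, 4, 5, 2, 1) via Δ²R.

Fulton essential set (2 of the 7 Rothe cells):

[(3, 2, 0), (4, 1, 0)]


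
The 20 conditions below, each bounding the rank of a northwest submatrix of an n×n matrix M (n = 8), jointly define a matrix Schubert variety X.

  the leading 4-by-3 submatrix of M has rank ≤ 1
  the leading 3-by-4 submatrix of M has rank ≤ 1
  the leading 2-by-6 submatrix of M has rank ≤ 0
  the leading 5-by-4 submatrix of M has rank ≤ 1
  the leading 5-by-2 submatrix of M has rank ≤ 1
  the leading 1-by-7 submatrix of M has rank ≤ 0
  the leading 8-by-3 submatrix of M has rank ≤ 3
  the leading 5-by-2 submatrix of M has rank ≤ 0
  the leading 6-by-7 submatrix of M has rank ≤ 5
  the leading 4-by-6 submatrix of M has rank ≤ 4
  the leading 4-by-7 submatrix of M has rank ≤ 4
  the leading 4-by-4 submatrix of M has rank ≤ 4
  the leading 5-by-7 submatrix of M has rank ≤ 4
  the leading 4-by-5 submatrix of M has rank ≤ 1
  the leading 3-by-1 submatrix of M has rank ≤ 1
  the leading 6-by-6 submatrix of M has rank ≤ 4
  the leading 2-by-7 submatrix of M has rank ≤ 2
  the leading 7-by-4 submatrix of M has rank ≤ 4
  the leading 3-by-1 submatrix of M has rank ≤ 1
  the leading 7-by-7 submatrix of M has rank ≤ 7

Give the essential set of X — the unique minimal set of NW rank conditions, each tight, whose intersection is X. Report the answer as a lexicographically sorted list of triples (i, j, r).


Rank table r_w(8×8) implied by the 20 constraints:

  row 1: 0 0 0 0 0 0 0 1
  row 2: 0 0 0 0 0 0 1 2
  row 3: 0 0 1 1 1 1 2 3
  row 4: 0 0 1 1 1 2 3 4
  row 5: 0 0 1 1 2 3 4 5
  row 6: 1 1 2 2 3 4 5 6
  row 7: 1 2 3 3 4 5 6 7
  row 8: 1 2 3 4 5 6 7 8

second differences of R give the permutation w = (8, 7, 3, 6, 5, 1, 2, 4).

D(w) has 22 cells with 5 SE-corners; essential set:

[(1, 7, 0), (2, 6, 0), (4, 5, 1), (5, 2, 0), (5, 4, 1)]


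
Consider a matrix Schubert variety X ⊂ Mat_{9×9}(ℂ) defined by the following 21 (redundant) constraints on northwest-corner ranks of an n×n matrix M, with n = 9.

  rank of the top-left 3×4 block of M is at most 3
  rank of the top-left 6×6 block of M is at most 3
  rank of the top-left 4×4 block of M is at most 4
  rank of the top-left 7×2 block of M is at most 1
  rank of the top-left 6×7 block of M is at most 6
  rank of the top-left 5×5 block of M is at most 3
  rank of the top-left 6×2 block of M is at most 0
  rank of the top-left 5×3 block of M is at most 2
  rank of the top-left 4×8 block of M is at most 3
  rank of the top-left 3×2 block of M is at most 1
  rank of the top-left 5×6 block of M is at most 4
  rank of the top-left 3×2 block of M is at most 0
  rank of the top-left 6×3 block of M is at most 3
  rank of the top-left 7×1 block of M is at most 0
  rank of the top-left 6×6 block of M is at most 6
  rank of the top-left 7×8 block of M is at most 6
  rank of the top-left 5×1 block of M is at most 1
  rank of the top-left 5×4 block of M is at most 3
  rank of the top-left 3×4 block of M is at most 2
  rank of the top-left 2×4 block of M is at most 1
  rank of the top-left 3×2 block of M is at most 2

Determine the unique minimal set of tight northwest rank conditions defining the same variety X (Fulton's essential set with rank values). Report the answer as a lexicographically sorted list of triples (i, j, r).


Propagating the 21 rank bounds to every northwest block:

  0  0  1  1  1  1  1  1  1
  0  0  1  1  2  2  2  2  2
  0  0  1  2  3  3  3  3  3
  0  0  1  2  3  3  3  3  4
  0  0  1  2  3  3  4  4  5
  0  0  1  2  3  3  4  5  6
  0  1  2  3  4  4  5  6  7
  1  2  3  4  5  5  6  7  8
  1  2  3  4  5  6  7  8  9

reading off 1-entries of Δ²R: w = (3, 5, 4, 9, 7, 8, 2, 1, 6).

Fulton essential set (5 of the 19 Rothe cells):

[(2, 4, 1), (4, 8, 3), (6, 2, 0), (6, 6, 3), (7, 1, 0)]
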